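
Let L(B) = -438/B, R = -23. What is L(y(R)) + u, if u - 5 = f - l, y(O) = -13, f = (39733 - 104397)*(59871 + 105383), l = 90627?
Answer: -138918978176/13 ≈ -1.0686e+10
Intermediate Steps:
f = -10685984656 (f = -64664*165254 = -10685984656)
u = -10686075278 (u = 5 + (-10685984656 - 1*90627) = 5 + (-10685984656 - 90627) = 5 - 10686075283 = -10686075278)
L(y(R)) + u = -438/(-13) - 10686075278 = -438*(-1/13) - 10686075278 = 438/13 - 10686075278 = -138918978176/13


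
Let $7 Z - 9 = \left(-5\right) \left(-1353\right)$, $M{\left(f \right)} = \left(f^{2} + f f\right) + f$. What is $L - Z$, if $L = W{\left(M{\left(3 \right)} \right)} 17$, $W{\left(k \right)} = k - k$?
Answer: $- \frac{6774}{7} \approx -967.71$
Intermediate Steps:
$M{\left(f \right)} = f + 2 f^{2}$ ($M{\left(f \right)} = \left(f^{2} + f^{2}\right) + f = 2 f^{2} + f = f + 2 f^{2}$)
$W{\left(k \right)} = 0$
$L = 0$ ($L = 0 \cdot 17 = 0$)
$Z = \frac{6774}{7}$ ($Z = \frac{9}{7} + \frac{\left(-5\right) \left(-1353\right)}{7} = \frac{9}{7} + \frac{1}{7} \cdot 6765 = \frac{9}{7} + \frac{6765}{7} = \frac{6774}{7} \approx 967.71$)
$L - Z = 0 - \frac{6774}{7} = - \frac{6774}{7}$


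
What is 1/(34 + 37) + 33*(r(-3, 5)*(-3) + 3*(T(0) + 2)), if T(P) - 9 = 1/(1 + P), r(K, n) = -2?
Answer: 98407/71 ≈ 1386.0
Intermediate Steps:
T(P) = 9 + 1/(1 + P)
1/(34 + 37) + 33*(r(-3, 5)*(-3) + 3*(T(0) + 2)) = 1/(34 + 37) + 33*(-2*(-3) + 3*((10 + 9*0)/(1 + 0) + 2)) = 1/71 + 33*(6 + 3*((10 + 0)/1 + 2)) = 1/71 + 33*(6 + 3*(1*10 + 2)) = 1/71 + 33*(6 + 3*(10 + 2)) = 1/71 + 33*(6 + 3*12) = 1/71 + 33*(6 + 36) = 1/71 + 33*42 = 1/71 + 1386 = 98407/71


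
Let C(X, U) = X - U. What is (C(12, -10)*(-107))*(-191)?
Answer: 449614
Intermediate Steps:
(C(12, -10)*(-107))*(-191) = ((12 - 1*(-10))*(-107))*(-191) = ((12 + 10)*(-107))*(-191) = (22*(-107))*(-191) = -2354*(-191) = 449614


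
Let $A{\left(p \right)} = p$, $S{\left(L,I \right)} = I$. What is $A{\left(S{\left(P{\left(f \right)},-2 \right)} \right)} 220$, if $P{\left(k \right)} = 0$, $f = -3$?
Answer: $-440$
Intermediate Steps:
$A{\left(S{\left(P{\left(f \right)},-2 \right)} \right)} 220 = \left(-2\right) 220 = -440$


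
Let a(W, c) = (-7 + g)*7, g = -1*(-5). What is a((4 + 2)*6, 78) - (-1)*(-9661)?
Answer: -9675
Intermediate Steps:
g = 5
a(W, c) = -14 (a(W, c) = (-7 + 5)*7 = -2*7 = -14)
a((4 + 2)*6, 78) - (-1)*(-9661) = -14 - (-1)*(-9661) = -14 - 1*9661 = -14 - 9661 = -9675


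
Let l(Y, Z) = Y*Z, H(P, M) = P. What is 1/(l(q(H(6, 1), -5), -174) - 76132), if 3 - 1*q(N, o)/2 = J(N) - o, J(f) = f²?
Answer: -1/62908 ≈ -1.5896e-5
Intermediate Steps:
q(N, o) = 6 - 2*N² + 2*o (q(N, o) = 6 - 2*(N² - o) = 6 + (-2*N² + 2*o) = 6 - 2*N² + 2*o)
1/(l(q(H(6, 1), -5), -174) - 76132) = 1/((6 - 2*6² + 2*(-5))*(-174) - 76132) = 1/((6 - 2*36 - 10)*(-174) - 76132) = 1/((6 - 72 - 10)*(-174) - 76132) = 1/(-76*(-174) - 76132) = 1/(13224 - 76132) = 1/(-62908) = -1/62908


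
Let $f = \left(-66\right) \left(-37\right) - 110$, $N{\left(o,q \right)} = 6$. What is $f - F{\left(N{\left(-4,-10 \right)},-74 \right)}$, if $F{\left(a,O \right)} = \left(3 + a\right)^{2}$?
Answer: $2251$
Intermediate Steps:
$f = 2332$ ($f = 2442 - 110 = 2332$)
$f - F{\left(N{\left(-4,-10 \right)},-74 \right)} = 2332 - \left(3 + 6\right)^{2} = 2332 - 9^{2} = 2332 - 81 = 2251$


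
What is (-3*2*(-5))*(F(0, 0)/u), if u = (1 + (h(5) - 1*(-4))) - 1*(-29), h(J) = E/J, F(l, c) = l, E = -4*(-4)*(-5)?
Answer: 0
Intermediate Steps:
E = -80 (E = 16*(-5) = -80)
h(J) = -80/J
u = 18 (u = (1 + (-80/5 - 1*(-4))) - 1*(-29) = (1 + (-80*1/5 + 4)) + 29 = (1 + (-16 + 4)) + 29 = (1 - 12) + 29 = -11 + 29 = 18)
(-3*2*(-5))*(F(0, 0)/u) = (-3*2*(-5))*(0/18) = (-6*(-5))*(0*(1/18)) = 30*0 = 0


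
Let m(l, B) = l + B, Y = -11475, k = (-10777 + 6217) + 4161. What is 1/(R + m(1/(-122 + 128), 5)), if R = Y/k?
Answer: 798/27073 ≈ 0.029476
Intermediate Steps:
k = -399 (k = -4560 + 4161 = -399)
m(l, B) = B + l
R = 3825/133 (R = -11475/(-399) = -11475*(-1/399) = 3825/133 ≈ 28.759)
1/(R + m(1/(-122 + 128), 5)) = 1/(3825/133 + (5 + 1/(-122 + 128))) = 1/(3825/133 + (5 + 1/6)) = 1/(3825/133 + 31/6) = 1/(27073/798) = 798/27073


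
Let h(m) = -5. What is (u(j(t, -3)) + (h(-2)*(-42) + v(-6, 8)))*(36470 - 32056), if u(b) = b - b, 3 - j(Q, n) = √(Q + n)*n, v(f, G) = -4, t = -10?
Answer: 909284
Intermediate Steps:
j(Q, n) = 3 - n*√(Q + n) (j(Q, n) = 3 - √(Q + n)*n = 3 - n*√(Q + n))
u(b) = 0
(u(j(t, -3)) + (h(-2)*(-42) + v(-6, 8)))*(36470 - 32056) = (0 + (-5*(-42) - 4))*(36470 - 32056) = (0 + (210 - 4))*4414 = (0 + 206)*4414 = 206*4414 = 909284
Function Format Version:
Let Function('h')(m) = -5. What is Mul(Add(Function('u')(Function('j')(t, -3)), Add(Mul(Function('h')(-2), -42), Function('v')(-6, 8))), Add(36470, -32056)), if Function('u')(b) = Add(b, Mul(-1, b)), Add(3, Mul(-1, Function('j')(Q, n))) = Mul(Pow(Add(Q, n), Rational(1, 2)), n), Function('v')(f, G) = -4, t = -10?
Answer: 909284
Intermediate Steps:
Function('j')(Q, n) = Add(3, Mul(-1, n, Pow(Add(Q, n), Rational(1, 2)))) (Function('j')(Q, n) = Add(3, Mul(-1, Mul(Pow(Add(Q, n), Rational(1, 2)), n))) = Add(3, Mul(-1, Mul(n, Pow(Add(Q, n), Rational(1, 2))))) = Add(3, Mul(-1, n, Pow(Add(Q, n), Rational(1, 2)))))
Function('u')(b) = 0
Mul(Add(Function('u')(Function('j')(t, -3)), Add(Mul(Function('h')(-2), -42), Function('v')(-6, 8))), Add(36470, -32056)) = Mul(Add(0, Add(Mul(-5, -42), -4)), Add(36470, -32056)) = Mul(Add(0, Add(210, -4)), 4414) = Mul(Add(0, 206), 4414) = Mul(206, 4414) = 909284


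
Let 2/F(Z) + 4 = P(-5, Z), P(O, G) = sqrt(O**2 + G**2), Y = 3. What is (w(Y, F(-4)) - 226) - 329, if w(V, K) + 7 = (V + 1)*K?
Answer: -14018/25 + 8*sqrt(41)/25 ≈ -558.67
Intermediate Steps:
P(O, G) = sqrt(G**2 + O**2)
F(Z) = 2/(-4 + sqrt(25 + Z**2)) (F(Z) = 2/(-4 + sqrt(Z**2 + (-5)**2)) = 2/(-4 + sqrt(Z**2 + 25)) = 2/(-4 + sqrt(25 + Z**2)))
w(V, K) = -7 + K*(1 + V) (w(V, K) = -7 + (V + 1)*K = -7 + (1 + V)*K = -7 + K*(1 + V))
(w(Y, F(-4)) - 226) - 329 = ((-7 + 2/(-4 + sqrt(25 + (-4)**2)) + (2/(-4 + sqrt(25 + (-4)**2)))*3) - 226) - 329 = ((-7 + 2/(-4 + sqrt(25 + 16)) + (2/(-4 + sqrt(25 + 16)))*3) - 226) - 329 = ((-7 + 2/(-4 + sqrt(41)) + (2/(-4 + sqrt(41)))*3) - 226) - 329 = ((-7 + 2/(-4 + sqrt(41)) + 6/(-4 + sqrt(41))) - 226) - 329 = ((-7 + 8/(-4 + sqrt(41))) - 226) - 329 = (-233 + 8/(-4 + sqrt(41))) - 329 = -562 + 8/(-4 + sqrt(41))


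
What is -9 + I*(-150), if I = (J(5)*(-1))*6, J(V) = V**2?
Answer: 22491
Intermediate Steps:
I = -150 (I = (5**2*(-1))*6 = (25*(-1))*6 = -25*6 = -150)
-9 + I*(-150) = -9 - 150*(-150) = -9 + 22500 = 22491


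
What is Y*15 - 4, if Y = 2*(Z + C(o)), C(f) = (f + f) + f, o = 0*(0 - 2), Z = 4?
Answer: 116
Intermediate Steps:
o = 0 (o = 0*(-2) = 0)
C(f) = 3*f (C(f) = 2*f + f = 3*f)
Y = 8 (Y = 2*(4 + 3*0) = 2*(4 + 0) = 2*4 = 8)
Y*15 - 4 = 8*15 - 4 = 120 - 4 = 116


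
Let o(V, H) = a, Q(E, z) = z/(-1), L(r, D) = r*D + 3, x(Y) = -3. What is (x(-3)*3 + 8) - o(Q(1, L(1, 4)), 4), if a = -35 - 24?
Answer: 58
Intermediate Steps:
L(r, D) = 3 + D*r (L(r, D) = D*r + 3 = 3 + D*r)
Q(E, z) = -z (Q(E, z) = z*(-1) = -z)
a = -59
o(V, H) = -59
(x(-3)*3 + 8) - o(Q(1, L(1, 4)), 4) = (-3*3 + 8) - 1*(-59) = (-9 + 8) + 59 = -1 + 59 = 58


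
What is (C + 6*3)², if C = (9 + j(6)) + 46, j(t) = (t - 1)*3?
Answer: 7744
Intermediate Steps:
j(t) = -3 + 3*t (j(t) = (-1 + t)*3 = -3 + 3*t)
C = 70 (C = (9 + (-3 + 3*6)) + 46 = (9 + (-3 + 18)) + 46 = (9 + 15) + 46 = 24 + 46 = 70)
(C + 6*3)² = (70 + 6*3)² = (70 + 18)² = 88² = 7744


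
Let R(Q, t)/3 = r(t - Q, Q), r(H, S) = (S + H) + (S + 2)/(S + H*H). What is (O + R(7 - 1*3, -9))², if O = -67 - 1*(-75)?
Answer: 10686361/29929 ≈ 357.06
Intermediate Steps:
r(H, S) = H + S + (2 + S)/(S + H²) (r(H, S) = (H + S) + (2 + S)/(S + H²) = H + S + (2 + S)/(S + H²))
R(Q, t) = 3*(2 + Q + Q² + (t - Q)³ + Q*(t - Q)² + Q*(t - Q))/(Q + (t - Q)²) (R(Q, t) = 3*((2 + Q + (t - Q)³ + Q² + (t - Q)*Q + Q*(t - Q)²)/(Q + (t - Q)²)) = 3*((2 + Q + (t - Q)³ + Q² + Q*(t - Q) + Q*(t - Q)²)/(Q + (t - Q)²)) = 3*((2 + Q + Q² + (t - Q)³ + Q*(t - Q)² + Q*(t - Q))/(Q + (t - Q)²)) = 3*(2 + Q + Q² + (t - Q)³ + Q*(t - Q)² + Q*(t - Q))/(Q + (t - Q)²))
O = 8 (O = -67 + 75 = 8)
(O + R(7 - 1*3, -9))² = (8 + 3*(2 + (7 - 1*3) + (7 - 1*3)² - ((7 - 1*3) - 1*(-9))³ + (7 - 1*3)*((7 - 1*3) - 1*(-9))² - (7 - 1*3)*((7 - 1*3) - 1*(-9)))/((7 - 1*3) + ((7 - 1*3) - 1*(-9))²))² = (8 + 3*(2 + (7 - 3) + (7 - 3)² - ((7 - 3) + 9)³ + (7 - 3)*((7 - 3) + 9)² - (7 - 3)*((7 - 3) + 9))/((7 - 3) + ((7 - 3) + 9)²))² = (8 + 3*(2 + 4 + 4² - (4 + 9)³ + 4*(4 + 9)² - 1*4*(4 + 9))/(4 + (4 + 9)²))² = (8 + 3*(2 + 4 + 16 - 1*13³ + 4*13² - 1*4*13)/(4 + 13²))² = (8 + 3*(2 + 4 + 16 - 1*2197 + 4*169 - 52)/(4 + 169))² = (8 + 3*(2 + 4 + 16 - 2197 + 676 - 52)/173)² = (8 + 3*(1/173)*(-1551))² = (8 - 4653/173)² = (-3269/173)² = 10686361/29929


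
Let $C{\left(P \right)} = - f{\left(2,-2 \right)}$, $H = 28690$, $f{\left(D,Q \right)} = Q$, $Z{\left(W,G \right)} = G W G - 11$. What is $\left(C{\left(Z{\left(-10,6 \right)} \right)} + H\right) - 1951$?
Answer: $26741$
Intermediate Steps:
$Z{\left(W,G \right)} = -11 + W G^{2}$ ($Z{\left(W,G \right)} = W G^{2} - 11 = -11 + W G^{2}$)
$C{\left(P \right)} = 2$ ($C{\left(P \right)} = \left(-1\right) \left(-2\right) = 2$)
$\left(C{\left(Z{\left(-10,6 \right)} \right)} + H\right) - 1951 = \left(2 + 28690\right) - 1951 = 28692 - 1951 = 26741$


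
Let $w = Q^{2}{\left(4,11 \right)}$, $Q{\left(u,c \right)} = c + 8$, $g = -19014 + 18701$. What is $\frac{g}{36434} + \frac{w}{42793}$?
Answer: $- \frac{241535}{1559120162} \approx -0.00015492$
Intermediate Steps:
$g = -313$
$Q{\left(u,c \right)} = 8 + c$
$w = 361$ ($w = \left(8 + 11\right)^{2} = 19^{2} = 361$)
$\frac{g}{36434} + \frac{w}{42793} = - \frac{313}{36434} + \frac{361}{42793} = - \frac{241535}{1559120162}$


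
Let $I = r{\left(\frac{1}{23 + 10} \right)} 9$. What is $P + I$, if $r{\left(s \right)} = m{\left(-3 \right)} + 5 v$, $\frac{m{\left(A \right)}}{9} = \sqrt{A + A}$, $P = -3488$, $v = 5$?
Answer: $-3263 + 81 i \sqrt{6} \approx -3263.0 + 198.41 i$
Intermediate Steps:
$m{\left(A \right)} = 9 \sqrt{2} \sqrt{A}$ ($m{\left(A \right)} = 9 \sqrt{A + A} = 9 \sqrt{2 A} = 9 \sqrt{2} \sqrt{A}$)
$r{\left(s \right)} = 25 + 9 i \sqrt{6}$ ($r{\left(s \right)} = 9 \sqrt{2} \sqrt{-3} + 5 \cdot 5 = 9 \sqrt{2} i \sqrt{3} + 25 = 9 i \sqrt{6} + 25 = 25 + 9 i \sqrt{6}$)
$I = 225 + 81 i \sqrt{6}$ ($I = \left(25 + 9 i \sqrt{6}\right) 9 = 225 + 81 i \sqrt{6} \approx 225.0 + 198.41 i$)
$P + I = -3488 + \left(225 + 81 i \sqrt{6}\right) = -3263 + 81 i \sqrt{6}$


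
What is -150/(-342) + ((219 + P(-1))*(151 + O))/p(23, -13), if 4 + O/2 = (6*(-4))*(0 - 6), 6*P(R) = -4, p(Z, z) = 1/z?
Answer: -69729310/57 ≈ -1.2233e+6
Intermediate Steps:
P(R) = -⅔ (P(R) = (⅙)*(-4) = -⅔)
O = 280 (O = -8 + 2*((6*(-4))*(0 - 6)) = -8 + 2*(-24*(-6)) = -8 + 2*144 = -8 + 288 = 280)
-150/(-342) + ((219 + P(-1))*(151 + O))/p(23, -13) = -150/(-342) + ((219 - ⅔)*(151 + 280))/(1/(-13)) = -150*(-1/342) + ((655/3)*431)/(-1/13) = 25/57 + (282305/3)*(-13) = 25/57 - 3669965/3 = -69729310/57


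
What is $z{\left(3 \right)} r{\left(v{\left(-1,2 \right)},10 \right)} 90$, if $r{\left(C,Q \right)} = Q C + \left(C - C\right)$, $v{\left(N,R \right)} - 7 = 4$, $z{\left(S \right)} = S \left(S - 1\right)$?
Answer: $59400$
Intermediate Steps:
$z{\left(S \right)} = S \left(-1 + S\right)$
$v{\left(N,R \right)} = 11$ ($v{\left(N,R \right)} = 7 + 4 = 11$)
$r{\left(C,Q \right)} = C Q$ ($r{\left(C,Q \right)} = C Q + 0 = C Q$)
$z{\left(3 \right)} r{\left(v{\left(-1,2 \right)},10 \right)} 90 = 3 \left(-1 + 3\right) 11 \cdot 10 \cdot 90 = 3 \cdot 2 \cdot 110 \cdot 90 = 6 \cdot 110 \cdot 90 = 660 \cdot 90 = 59400$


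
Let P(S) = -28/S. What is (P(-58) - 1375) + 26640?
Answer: 732699/29 ≈ 25265.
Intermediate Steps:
(P(-58) - 1375) + 26640 = (-28/(-58) - 1375) + 26640 = (-28*(-1/58) - 1375) + 26640 = (14/29 - 1375) + 26640 = -39861/29 + 26640 = 732699/29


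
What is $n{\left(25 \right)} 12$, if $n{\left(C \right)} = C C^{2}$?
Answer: $187500$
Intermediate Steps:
$n{\left(C \right)} = C^{3}$
$n{\left(25 \right)} 12 = 25^{3} \cdot 12 = 15625 \cdot 12 = 187500$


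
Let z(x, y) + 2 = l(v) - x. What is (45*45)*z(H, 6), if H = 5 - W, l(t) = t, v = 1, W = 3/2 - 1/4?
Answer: -38475/4 ≈ -9618.8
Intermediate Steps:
W = 5/4 (W = 3*(½) - 1*¼ = 3/2 - ¼ = 5/4 ≈ 1.2500)
H = 15/4 (H = 5 - 1*5/4 = 5 - 5/4 = 15/4 ≈ 3.7500)
z(x, y) = -1 - x (z(x, y) = -2 + (1 - x) = -1 - x)
(45*45)*z(H, 6) = (45*45)*(-1 - 1*15/4) = 2025*(-1 - 15/4) = 2025*(-19/4) = -38475/4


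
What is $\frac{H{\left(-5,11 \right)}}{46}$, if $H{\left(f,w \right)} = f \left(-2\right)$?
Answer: $\frac{5}{23} \approx 0.21739$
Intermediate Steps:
$H{\left(f,w \right)} = - 2 f$
$\frac{H{\left(-5,11 \right)}}{46} = \frac{\left(-2\right) \left(-5\right)}{46} = \frac{1}{46} \cdot 10 = \frac{5}{23}$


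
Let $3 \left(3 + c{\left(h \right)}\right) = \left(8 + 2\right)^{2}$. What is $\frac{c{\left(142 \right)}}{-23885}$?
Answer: $- \frac{91}{71655} \approx -0.00127$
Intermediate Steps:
$c{\left(h \right)} = \frac{91}{3}$ ($c{\left(h \right)} = -3 + \frac{\left(8 + 2\right)^{2}}{3} = -3 + \frac{10^{2}}{3} = -3 + \frac{1}{3} \cdot 100 = -3 + \frac{100}{3} = \frac{91}{3}$)
$\frac{c{\left(142 \right)}}{-23885} = \frac{91}{3 \left(-23885\right)} = \frac{91}{3} \left(- \frac{1}{23885}\right) = - \frac{91}{71655}$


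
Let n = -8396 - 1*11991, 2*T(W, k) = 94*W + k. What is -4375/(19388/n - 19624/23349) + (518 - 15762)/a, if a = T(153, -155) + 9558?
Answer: 75041234166371/30739178444 ≈ 2441.2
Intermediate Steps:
T(W, k) = k/2 + 47*W (T(W, k) = (94*W + k)/2 = (k + 94*W)/2 = k/2 + 47*W)
n = -20387 (n = -8396 - 11991 = -20387)
a = 33343/2 (a = ((½)*(-155) + 47*153) + 9558 = (-155/2 + 7191) + 9558 = 14227/2 + 9558 = 33343/2 ≈ 16672.)
-4375/(19388/n - 19624/23349) + (518 - 15762)/a = -4375/(19388/(-20387) - 19624/23349) + (518 - 15762)/(33343/2) = -4375/(19388*(-1/20387) - 19624*1/23349) - 15244*2/33343 = -4375/(-524/551 - 19624/23349) - 30488/33343 = -4375/(-23047700/12865299) - 30488/33343 = -4375*(-12865299/23047700) - 30488/33343 = 2251427325/921908 - 30488/33343 = 75041234166371/30739178444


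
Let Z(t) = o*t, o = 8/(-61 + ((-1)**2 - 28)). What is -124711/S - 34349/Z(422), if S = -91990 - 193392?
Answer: 26970269385/30107801 ≈ 895.79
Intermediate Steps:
S = -285382
o = -1/11 (o = 8/(-61 + (1 - 28)) = 8/(-61 - 27) = 8/(-88) = 8*(-1/88) = -1/11 ≈ -0.090909)
Z(t) = -t/11
-124711/S - 34349/Z(422) = -124711/(-285382) - 34349/((-1/11*422)) = -124711*(-1/285382) - 34349/(-422/11) = 124711/285382 - 34349*(-11/422) = 124711/285382 + 377839/422 = 26970269385/30107801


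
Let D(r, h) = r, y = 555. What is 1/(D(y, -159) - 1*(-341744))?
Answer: 1/342299 ≈ 2.9214e-6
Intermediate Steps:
1/(D(y, -159) - 1*(-341744)) = 1/(555 - 1*(-341744)) = 1/(555 + 341744) = 1/342299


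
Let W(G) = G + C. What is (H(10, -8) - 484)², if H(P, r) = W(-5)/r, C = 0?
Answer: 14953689/64 ≈ 2.3365e+5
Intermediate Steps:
W(G) = G (W(G) = G + 0 = G)
H(P, r) = -5/r
(H(10, -8) - 484)² = (-5/(-8) - 484)² = (-5*(-⅛) - 484)² = (5/8 - 484)² = (-3867/8)² = 14953689/64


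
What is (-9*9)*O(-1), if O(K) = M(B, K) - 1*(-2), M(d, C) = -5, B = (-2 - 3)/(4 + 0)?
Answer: 243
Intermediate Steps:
B = -5/4 ≈ -1.2500
O(K) = -3 (O(K) = -5 - 1*(-2) = -5 + 2 = -3)
(-9*9)*O(-1) = -9*9*(-3) = -81*(-3) = 243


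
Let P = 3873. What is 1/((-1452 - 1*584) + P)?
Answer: 1/1837 ≈ 0.00054437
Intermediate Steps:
1/((-1452 - 1*584) + P) = 1/((-1452 - 1*584) + 3873) = 1/((-1452 - 584) + 3873) = 1/(-2036 + 3873) = 1/1837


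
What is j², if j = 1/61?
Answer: 1/3721 ≈ 0.00026874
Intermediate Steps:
j = 1/61 ≈ 0.016393
j² = (1/61)² = 1/3721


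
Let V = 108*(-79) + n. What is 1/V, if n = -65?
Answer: -1/8597 ≈ -0.00011632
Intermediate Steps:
V = -8597 (V = 108*(-79) - 65 = -8532 - 65 = -8597)
1/V = 1/(-8597) = -1/8597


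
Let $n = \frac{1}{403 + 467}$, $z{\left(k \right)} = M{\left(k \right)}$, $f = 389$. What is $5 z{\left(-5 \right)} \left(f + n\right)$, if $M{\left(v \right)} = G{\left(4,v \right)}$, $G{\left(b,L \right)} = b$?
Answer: $\frac{676862}{87} \approx 7780.0$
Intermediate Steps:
$M{\left(v \right)} = 4$
$z{\left(k \right)} = 4$
$n = \frac{1}{870} \approx 0.0011494$
$5 z{\left(-5 \right)} \left(f + n\right) = 5 \cdot 4 \left(389 + \frac{1}{870}\right) = 20 \cdot \frac{338431}{870} = \frac{676862}{87}$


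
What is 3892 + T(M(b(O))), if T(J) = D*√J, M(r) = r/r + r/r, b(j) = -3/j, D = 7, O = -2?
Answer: 3892 + 7*√2 ≈ 3901.9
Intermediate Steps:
M(r) = 2 (M(r) = 1 + 1 = 2)
T(J) = 7*√J
3892 + T(M(b(O))) = 3892 + 7*√2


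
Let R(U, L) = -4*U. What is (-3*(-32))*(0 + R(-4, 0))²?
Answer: 24576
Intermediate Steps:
(-3*(-32))*(0 + R(-4, 0))² = (-3*(-32))*(0 - 4*(-4))² = 96*(0 + 16)² = 96*16² = 96*256 = 24576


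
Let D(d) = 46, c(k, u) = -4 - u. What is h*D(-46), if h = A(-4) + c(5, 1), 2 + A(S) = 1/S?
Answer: -667/2 ≈ -333.50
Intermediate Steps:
A(S) = -2 + 1/S
h = -29/4 (h = (-2 + 1/(-4)) + (-4 - 1*1) = (-2 - 1/4) + (-4 - 1) = -9/4 - 5 = -29/4 ≈ -7.2500)
h*D(-46) = -29/4*46 = -667/2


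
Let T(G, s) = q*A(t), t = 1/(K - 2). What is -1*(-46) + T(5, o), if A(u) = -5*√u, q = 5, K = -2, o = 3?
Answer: 46 - 25*I/2 ≈ 46.0 - 12.5*I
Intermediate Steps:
t = -¼ (t = 1/(-2 - 2) = 1/(-4) = -¼ ≈ -0.25000)
T(G, s) = -25*I/2 (T(G, s) = 5*(-5*I/2) = -25*I/2)
-1*(-46) + T(5, o) = -1*(-46) - 25*I/2 = 46 - 25*I/2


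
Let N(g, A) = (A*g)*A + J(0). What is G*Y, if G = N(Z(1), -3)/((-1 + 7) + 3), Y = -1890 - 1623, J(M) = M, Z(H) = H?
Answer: -3513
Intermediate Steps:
N(g, A) = g*A**2 (N(g, A) = (A*g)*A + 0 = g*A**2 + 0 = g*A**2)
Y = -3513
G = 1 (G = (1*(-3)**2)/((-1 + 7) + 3) = (1*9)/(6 + 3) = 9/9 = 9*(1/9) = 1)
G*Y = 1*(-3513) = -3513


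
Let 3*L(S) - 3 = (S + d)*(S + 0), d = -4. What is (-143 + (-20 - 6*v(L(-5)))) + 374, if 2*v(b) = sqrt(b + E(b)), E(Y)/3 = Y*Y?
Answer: 127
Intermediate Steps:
E(Y) = 3*Y**2 (E(Y) = 3*(Y*Y) = 3*Y**2)
L(S) = 1 + S*(-4 + S)/3 (L(S) = 1 + ((S - 4)*(S + 0))/3 = 1 + ((-4 + S)*S)/3 = 1 + (S*(-4 + S))/3 = 1 + S*(-4 + S)/3)
v(b) = sqrt(b + 3*b**2)/2
(-143 + (-20 - 6*v(L(-5)))) + 374 = (-143 + (-20 - 3*sqrt((1 - 4/3*(-5) + (1/3)*(-5)**2)*(1 + 3*(1 - 4/3*(-5) + (1/3)*(-5)**2))))) + 374 = (-143 + (-20 - 3*sqrt((1 + 20/3 + (1/3)*25)*(1 + 3*(1 + 20/3 + (1/3)*25))))) + 374 = (-143 + (-20 - 3*sqrt((1 + 20/3 + 25/3)*(1 + 3*(1 + 20/3 + 25/3))))) + 374 = (-143 + (-20 - 3*sqrt(16*(1 + 3*16)))) + 374 = (-143 + (-20 - 3*sqrt(16*(1 + 48)))) + 374 = (-143 + (-20 - 3*sqrt(16*49))) + 374 = (-143 + (-20 - 3*sqrt(784))) + 374 = (-143 + (-20 - 3*28)) + 374 = (-143 + (-20 - 6*14)) + 374 = (-143 + (-20 - 84)) + 374 = (-143 - 104) + 374 = -247 + 374 = 127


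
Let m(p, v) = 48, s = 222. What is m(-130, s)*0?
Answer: 0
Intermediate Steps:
m(-130, s)*0 = 48*0 = 0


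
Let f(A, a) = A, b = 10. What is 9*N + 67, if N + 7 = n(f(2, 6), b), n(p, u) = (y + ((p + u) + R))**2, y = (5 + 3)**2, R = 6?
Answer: 60520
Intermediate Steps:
y = 64 (y = 8**2 = 64)
n(p, u) = (70 + p + u)**2 (n(p, u) = (64 + ((p + u) + 6))**2 = (64 + (6 + p + u))**2 = (70 + p + u)**2)
N = 6717 (N = -7 + (70 + 2 + 10)**2 = -7 + 82**2 = -7 + 6724 = 6717)
9*N + 67 = 9*6717 + 67 = 60453 + 67 = 60520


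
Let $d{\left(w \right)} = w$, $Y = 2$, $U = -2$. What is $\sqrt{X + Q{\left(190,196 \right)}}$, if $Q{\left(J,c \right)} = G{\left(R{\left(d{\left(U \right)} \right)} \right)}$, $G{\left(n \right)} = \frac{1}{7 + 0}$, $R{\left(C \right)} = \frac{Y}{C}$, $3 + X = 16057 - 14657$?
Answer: $\frac{2 \sqrt{17115}}{7} \approx 37.378$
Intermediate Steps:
$X = 1397$ ($X = -3 + \left(16057 - 14657\right) = -3 + 1400 = 1397$)
$R{\left(C \right)} = \frac{2}{C}$
$G{\left(n \right)} = \frac{1}{7}$
$Q{\left(J,c \right)} = \frac{1}{7}$
$\sqrt{X + Q{\left(190,196 \right)}} = \sqrt{1397 + \frac{1}{7}} = \sqrt{\frac{9780}{7}} = \frac{2 \sqrt{17115}}{7}$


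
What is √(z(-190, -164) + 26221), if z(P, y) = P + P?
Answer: √25841 ≈ 160.75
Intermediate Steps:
z(P, y) = 2*P
√(z(-190, -164) + 26221) = √(2*(-190) + 26221) = √(-380 + 26221) = √25841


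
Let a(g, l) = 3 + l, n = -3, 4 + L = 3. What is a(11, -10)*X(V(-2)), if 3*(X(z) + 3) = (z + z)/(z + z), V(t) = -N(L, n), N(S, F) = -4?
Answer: 56/3 ≈ 18.667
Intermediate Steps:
L = -1 (L = -4 + 3 = -1)
V(t) = 4 (V(t) = -1*(-4) = 4)
X(z) = -8/3 (X(z) = -3 + ((z + z)/(z + z))/3 = -3 + ((2*z)/((2*z)))/3 = -3 + ((2*z)*(1/(2*z)))/3 = -3 + (1/3)*1 = -3 + 1/3 = -8/3)
a(11, -10)*X(V(-2)) = (3 - 10)*(-8/3) = -7*(-8/3) = 56/3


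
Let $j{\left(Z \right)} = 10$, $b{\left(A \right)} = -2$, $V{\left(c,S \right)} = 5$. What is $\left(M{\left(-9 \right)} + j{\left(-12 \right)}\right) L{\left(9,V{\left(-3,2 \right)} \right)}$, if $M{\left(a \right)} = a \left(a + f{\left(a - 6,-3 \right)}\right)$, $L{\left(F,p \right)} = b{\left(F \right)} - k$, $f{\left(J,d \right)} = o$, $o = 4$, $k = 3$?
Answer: $-275$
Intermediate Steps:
$f{\left(J,d \right)} = 4$
$L{\left(F,p \right)} = -5$ ($L{\left(F,p \right)} = -2 - 3 = -5$)
$M{\left(a \right)} = a \left(4 + a\right)$ ($M{\left(a \right)} = a \left(a + 4\right) = a \left(4 + a\right)$)
$\left(M{\left(-9 \right)} + j{\left(-12 \right)}\right) L{\left(9,V{\left(-3,2 \right)} \right)} = \left(- 9 \left(4 - 9\right) + 10\right) \left(-5\right) = \left(\left(-9\right) \left(-5\right) + 10\right) \left(-5\right) = \left(45 + 10\right) \left(-5\right) = 55 \left(-5\right) = -275$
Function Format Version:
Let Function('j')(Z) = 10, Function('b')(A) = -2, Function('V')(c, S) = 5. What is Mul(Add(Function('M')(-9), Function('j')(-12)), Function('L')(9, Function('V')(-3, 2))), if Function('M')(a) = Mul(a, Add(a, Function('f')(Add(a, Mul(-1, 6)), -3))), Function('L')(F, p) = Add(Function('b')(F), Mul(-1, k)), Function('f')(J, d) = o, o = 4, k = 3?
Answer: -275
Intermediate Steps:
Function('f')(J, d) = 4
Function('L')(F, p) = -5 (Function('L')(F, p) = Add(-2, Mul(-1, 3)) = Add(-2, -3) = -5)
Function('M')(a) = Mul(a, Add(4, a)) (Function('M')(a) = Mul(a, Add(a, 4)) = Mul(a, Add(4, a)))
Mul(Add(Function('M')(-9), Function('j')(-12)), Function('L')(9, Function('V')(-3, 2))) = Mul(Add(Mul(-9, Add(4, -9)), 10), -5) = Mul(Add(Mul(-9, -5), 10), -5) = Mul(Add(45, 10), -5) = Mul(55, -5) = -275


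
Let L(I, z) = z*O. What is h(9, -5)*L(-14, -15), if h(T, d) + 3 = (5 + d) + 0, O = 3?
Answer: 135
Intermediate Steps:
h(T, d) = 2 + d (h(T, d) = -3 + ((5 + d) + 0) = -3 + (5 + d) = 2 + d)
L(I, z) = 3*z (L(I, z) = z*3 = 3*z)
h(9, -5)*L(-14, -15) = (2 - 5)*(3*(-15)) = -3*(-45) = 135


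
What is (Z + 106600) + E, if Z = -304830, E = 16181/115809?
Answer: -22956801889/115809 ≈ -1.9823e+5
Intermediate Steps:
E = 16181/115809 (E = 16181*(1/115809) = 16181/115809 ≈ 0.13972)
(Z + 106600) + E = (-304830 + 106600) + 16181/115809 = -198230 + 16181/115809 = -22956801889/115809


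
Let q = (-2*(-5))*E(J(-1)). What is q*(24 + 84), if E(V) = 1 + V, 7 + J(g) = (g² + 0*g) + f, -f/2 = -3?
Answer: 1080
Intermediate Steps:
f = 6 (f = -2*(-3) = 6)
J(g) = -1 + g² (J(g) = -7 + ((g² + 0*g) + 6) = -7 + ((g² + 0) + 6) = -7 + (g² + 6) = -7 + (6 + g²) = -1 + g²)
q = 10 (q = (-2*(-5))*(1 + (-1 + (-1)²)) = 10*(1 + (-1 + 1)) = 10*(1 + 0) = 10*1 = 10)
q*(24 + 84) = 10*(24 + 84) = 10*108 = 1080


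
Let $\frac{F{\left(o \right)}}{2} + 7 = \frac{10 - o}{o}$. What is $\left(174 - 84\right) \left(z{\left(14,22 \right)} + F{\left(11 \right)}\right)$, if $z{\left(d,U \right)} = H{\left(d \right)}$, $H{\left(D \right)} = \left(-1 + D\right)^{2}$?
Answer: $\frac{153270}{11} \approx 13934.0$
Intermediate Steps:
$z{\left(d,U \right)} = \left(-1 + d\right)^{2}$
$F{\left(o \right)} = -14 + \frac{2 \left(10 - o\right)}{o}$ ($F{\left(o \right)} = -14 + 2 \frac{10 - o}{o} = -14 + \frac{2 \left(10 - o\right)}{o}$)
$\left(174 - 84\right) \left(z{\left(14,22 \right)} + F{\left(11 \right)}\right) = \left(174 - 84\right) \left(\left(-1 + 14\right)^{2} - \left(16 - \frac{20}{11}\right)\right) = 90 \left(13^{2} + \left(-16 + 20 \cdot \frac{1}{11}\right)\right) = 90 \left(169 + \left(-16 + \frac{20}{11}\right)\right) = 90 \left(169 - \frac{156}{11}\right) = 90 \cdot \frac{1703}{11} = \frac{153270}{11}$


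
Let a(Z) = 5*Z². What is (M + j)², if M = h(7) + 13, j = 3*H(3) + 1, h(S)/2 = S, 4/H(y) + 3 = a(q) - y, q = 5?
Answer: 11182336/14161 ≈ 789.66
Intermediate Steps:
H(y) = 4/(122 - y) (H(y) = 4/(-3 + (5*5² - y)) = 4/(-3 + (5*25 - y)) = 4/(-3 + (125 - y)) = 4/(122 - y))
h(S) = 2*S
j = 131/119 (j = 3*(-4/(-122 + 3)) + 1 = 3*(-4/(-119)) + 1 = 3*(-4*(-1/119)) + 1 = 3*(4/119) + 1 = 12/119 + 1 = 131/119 ≈ 1.1008)
M = 27 (M = 2*7 + 13 = 14 + 13 = 27)
(M + j)² = (27 + 131/119)² = (3344/119)² = 11182336/14161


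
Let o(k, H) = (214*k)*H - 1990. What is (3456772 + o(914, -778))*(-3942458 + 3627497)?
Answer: 46840655352666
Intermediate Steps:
o(k, H) = -1990 + 214*H*k (o(k, H) = 214*H*k - 1990 = -1990 + 214*H*k)
(3456772 + o(914, -778))*(-3942458 + 3627497) = (3456772 + (-1990 + 214*(-778)*914))*(-3942458 + 3627497) = (3456772 + (-1990 - 152173688))*(-314961) = (3456772 - 152175678)*(-314961) = -148718906*(-314961) = 46840655352666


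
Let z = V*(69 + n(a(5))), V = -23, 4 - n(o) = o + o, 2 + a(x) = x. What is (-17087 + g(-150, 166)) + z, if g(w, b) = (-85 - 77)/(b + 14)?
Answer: -186289/10 ≈ -18629.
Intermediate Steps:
g(w, b) = -162/(14 + b)
a(x) = -2 + x
n(o) = 4 - 2*o (n(o) = 4 - (o + o) = 4 - 2*o)
z = -1541 (z = -23*(69 + (4 - 2*(-2 + 5))) = -23*(69 + (4 - 2*3)) = -23*(69 + (4 - 6)) = -23*(69 - 2) = -23*67 = -1541)
(-17087 + g(-150, 166)) + z = (-17087 - 162/(14 + 166)) - 1541 = (-17087 - 162/180) - 1541 = (-17087 - 162*1/180) - 1541 = (-17087 - 9/10) - 1541 = -170879/10 - 1541 = -186289/10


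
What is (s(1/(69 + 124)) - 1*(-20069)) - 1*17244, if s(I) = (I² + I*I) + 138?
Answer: 110368789/37249 ≈ 2963.0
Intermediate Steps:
s(I) = 138 + 2*I² (s(I) = (I² + I²) + 138 = 2*I² + 138 = 138 + 2*I²)
(s(1/(69 + 124)) - 1*(-20069)) - 1*17244 = ((138 + 2*(1/(69 + 124))²) - 1*(-20069)) - 1*17244 = ((138 + 2*(1/193)²) + 20069) - 17244 = ((138 + 2*(1/37249)) + 20069) - 17244 = ((138 + 2/37249) + 20069) - 17244 = (5140364/37249 + 20069) - 17244 = 752690545/37249 - 17244 = 110368789/37249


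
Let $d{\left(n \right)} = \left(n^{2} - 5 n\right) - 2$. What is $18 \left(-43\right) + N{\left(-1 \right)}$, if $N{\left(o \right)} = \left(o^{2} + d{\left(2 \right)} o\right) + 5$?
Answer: $-760$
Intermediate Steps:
$d{\left(n \right)} = -2 + n^{2} - 5 n$
$N{\left(o \right)} = 5 + o^{2} - 8 o$ ($N{\left(o \right)} = \left(o^{2} + \left(-2 + 2^{2} - 10\right) o\right) + 5 = \left(o^{2} + \left(-2 + 4 - 10\right) o\right) + 5 = \left(o^{2} - 8 o\right) + 5 = 5 + o^{2} - 8 o$)
$18 \left(-43\right) + N{\left(-1 \right)} = 18 \left(-43\right) + \left(5 + \left(-1\right)^{2} - -8\right) = -774 + \left(5 + 1 + 8\right) = -774 + 14 = -760$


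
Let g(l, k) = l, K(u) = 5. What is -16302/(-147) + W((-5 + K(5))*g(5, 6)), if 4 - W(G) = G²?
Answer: 5630/49 ≈ 114.90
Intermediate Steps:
W(G) = 4 - G²
-16302/(-147) + W((-5 + K(5))*g(5, 6)) = -16302/(-147) + (4 - ((-5 + 5)*5)²) = -16302*(-1)/147 + (4 - (0*5)²) = -143*(-38/49) + (4 - 1*0²) = 5434/49 + (4 - 1*0) = 5434/49 + (4 + 0) = 5434/49 + 4 = 5630/49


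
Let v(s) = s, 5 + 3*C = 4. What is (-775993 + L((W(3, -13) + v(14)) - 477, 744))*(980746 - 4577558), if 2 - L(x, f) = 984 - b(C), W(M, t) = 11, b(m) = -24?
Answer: 2794719327188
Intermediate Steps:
C = -1/3 (C = -5/3 + (1/3)*4 = -5/3 + 4/3 = -1/3 ≈ -0.33333)
L(x, f) = -1006 (L(x, f) = 2 - (984 - 1*(-24)) = 2 - (984 + 24) = 2 - 1*1008 = 2 - 1008 = -1006)
(-775993 + L((W(3, -13) + v(14)) - 477, 744))*(980746 - 4577558) = (-775993 - 1006)*(980746 - 4577558) = -776999*(-3596812) = 2794719327188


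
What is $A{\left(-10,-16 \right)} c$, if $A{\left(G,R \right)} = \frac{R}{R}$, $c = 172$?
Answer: $172$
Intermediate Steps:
$A{\left(G,R \right)} = 1$
$A{\left(-10,-16 \right)} c = 1 \cdot 172 = 172$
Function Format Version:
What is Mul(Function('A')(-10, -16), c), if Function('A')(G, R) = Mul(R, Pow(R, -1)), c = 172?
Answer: 172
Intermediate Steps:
Function('A')(G, R) = 1
Mul(Function('A')(-10, -16), c) = Mul(1, 172) = 172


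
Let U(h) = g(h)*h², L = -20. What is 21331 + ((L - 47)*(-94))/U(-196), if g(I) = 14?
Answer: 5736165021/268912 ≈ 21331.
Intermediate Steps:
U(h) = 14*h²
21331 + ((L - 47)*(-94))/U(-196) = 21331 + ((-20 - 47)*(-94))/((14*(-196)²)) = 21331 + (-67*(-94))/((14*38416)) = 21331 + 6298/537824 = 21331 + 6298*(1/537824) = 21331 + 3149/268912 = 5736165021/268912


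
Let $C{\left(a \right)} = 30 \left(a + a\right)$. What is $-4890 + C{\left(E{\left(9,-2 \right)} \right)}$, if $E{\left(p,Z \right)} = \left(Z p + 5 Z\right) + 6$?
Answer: $-6210$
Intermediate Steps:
$E{\left(p,Z \right)} = 6 + 5 Z + Z p$ ($E{\left(p,Z \right)} = \left(5 Z + Z p\right) + 6 = 6 + 5 Z + Z p$)
$C{\left(a \right)} = 60 a$ ($C{\left(a \right)} = 30 \cdot 2 a = 60 a$)
$-4890 + C{\left(E{\left(9,-2 \right)} \right)} = -4890 + 60 \left(6 + 5 \left(-2\right) - 18\right) = -4890 + 60 \left(6 - 10 - 18\right) = -4890 + 60 \left(-22\right) = -4890 - 1320 = -6210$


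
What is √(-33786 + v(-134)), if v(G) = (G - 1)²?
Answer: 3*I*√1729 ≈ 124.74*I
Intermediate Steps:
v(G) = (-1 + G)²
√(-33786 + v(-134)) = √(-33786 + (-1 - 134)²) = √(-33786 + (-135)²) = √(-33786 + 18225) = √(-15561) = 3*I*√1729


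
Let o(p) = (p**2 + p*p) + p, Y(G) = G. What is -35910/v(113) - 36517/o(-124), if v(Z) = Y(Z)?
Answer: -84921377/266228 ≈ -318.98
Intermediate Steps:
v(Z) = Z
o(p) = p + 2*p**2 (o(p) = (p**2 + p**2) + p = 2*p**2 + p = p + 2*p**2)
-35910/v(113) - 36517/o(-124) = -35910/113 - 36517*(-1/(124*(1 + 2*(-124)))) = -35910*1/113 - 36517*(-1/(124*(1 - 248))) = -35910/113 - 36517/((-124*(-247))) = -35910/113 - 36517/30628 = -35910/113 - 36517*1/30628 = -35910/113 - 2809/2356 = -84921377/266228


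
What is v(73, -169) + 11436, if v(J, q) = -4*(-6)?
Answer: 11460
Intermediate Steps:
v(J, q) = 24
v(73, -169) + 11436 = 24 + 11436 = 11460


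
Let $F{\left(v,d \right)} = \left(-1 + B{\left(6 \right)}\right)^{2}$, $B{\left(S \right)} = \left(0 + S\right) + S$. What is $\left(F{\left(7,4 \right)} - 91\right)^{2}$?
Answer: $900$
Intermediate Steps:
$B{\left(S \right)} = 2 S$ ($B{\left(S \right)} = S + S = 2 S$)
$F{\left(v,d \right)} = 121$ ($F{\left(v,d \right)} = \left(-1 + 2 \cdot 6\right)^{2} = \left(-1 + 12\right)^{2} = 11^{2} = 121$)
$\left(F{\left(7,4 \right)} - 91\right)^{2} = \left(121 - 91\right)^{2} = 30^{2} = 900$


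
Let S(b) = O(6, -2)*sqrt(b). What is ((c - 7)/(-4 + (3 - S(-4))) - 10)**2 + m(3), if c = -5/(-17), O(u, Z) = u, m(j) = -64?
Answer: 211265472/6076225 + 67130496*I/6076225 ≈ 34.769 + 11.048*I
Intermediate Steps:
c = 5/17 (c = -5*(-1/17) = 5/17 ≈ 0.29412)
S(b) = 6*sqrt(b)
((c - 7)/(-4 + (3 - S(-4))) - 10)**2 + m(3) = ((5/17 - 7)/(-4 + (3 - 6*sqrt(-4))) - 10)**2 - 64 = (-114/(17*(-4 + (3 - 6*2*I))) - 10)**2 - 64 = (-114/(17*(-4 + (3 - 12*I))) - 10)**2 - 64 = (-114*(-1 + 12*I)/145/17 - 10)**2 - 64 = (-114*(-1 + 12*I)/2465 - 10)**2 - 64 = (-10 - 114*(-1 + 12*I)/2465)**2 - 64 = -64 + (-10 - 114*(-1 + 12*I)/2465)**2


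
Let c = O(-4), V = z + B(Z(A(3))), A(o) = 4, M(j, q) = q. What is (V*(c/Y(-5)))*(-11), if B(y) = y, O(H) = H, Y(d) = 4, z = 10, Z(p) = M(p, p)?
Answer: 154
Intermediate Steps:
Z(p) = p
V = 14 (V = 10 + 4 = 14)
c = -4
(V*(c/Y(-5)))*(-11) = (14*(-4/4))*(-11) = (14*(-4*1/4))*(-11) = (14*(-1))*(-11) = -14*(-11) = 154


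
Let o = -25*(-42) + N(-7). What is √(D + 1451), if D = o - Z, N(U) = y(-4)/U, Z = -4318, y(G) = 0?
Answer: √6819 ≈ 82.577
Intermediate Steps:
N(U) = 0 (N(U) = 0/U = 0)
o = 1050 (o = -25*(-42) + 0 = 1050 + 0 = 1050)
D = 5368 (D = 1050 - 1*(-4318) = 1050 + 4318 = 5368)
√(D + 1451) = √(5368 + 1451) = √6819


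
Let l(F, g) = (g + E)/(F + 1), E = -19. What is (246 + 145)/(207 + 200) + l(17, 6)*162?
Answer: -47228/407 ≈ -116.04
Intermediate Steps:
l(F, g) = (-19 + g)/(1 + F) (l(F, g) = (g - 19)/(F + 1) = (-19 + g)/(1 + F))
(246 + 145)/(207 + 200) + l(17, 6)*162 = (246 + 145)/(207 + 200) + ((-19 + 6)/(1 + 17))*162 = 391/407 + (-13/18)*162 = 391*(1/407) + ((1/18)*(-13))*162 = 391/407 - 13/18*162 = 391/407 - 117 = -47228/407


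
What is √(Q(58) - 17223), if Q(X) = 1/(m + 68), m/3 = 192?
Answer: I*√1785749371/322 ≈ 131.24*I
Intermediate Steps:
m = 576 (m = 3*192 = 576)
Q(X) = 1/644 (Q(X) = 1/(576 + 68) = 1/644)
√(Q(58) - 17223) = √(1/644 - 17223) = √(-11091611/644) = I*√1785749371/322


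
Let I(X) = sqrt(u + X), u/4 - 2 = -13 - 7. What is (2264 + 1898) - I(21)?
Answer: 4162 - I*sqrt(51) ≈ 4162.0 - 7.1414*I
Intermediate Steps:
u = -72 (u = 8 + 4*(-13 - 7) = 8 + 4*(-20) = 8 - 80 = -72)
I(X) = sqrt(-72 + X)
(2264 + 1898) - I(21) = (2264 + 1898) - sqrt(-72 + 21) = 4162 - sqrt(-51) = 4162 - I*sqrt(51)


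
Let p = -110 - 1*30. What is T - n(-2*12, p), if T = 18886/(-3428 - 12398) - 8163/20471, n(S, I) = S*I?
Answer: -544534298752/161987023 ≈ -3361.6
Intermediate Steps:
p = -140 (p = -110 - 30 = -140)
n(S, I) = I*S
T = -257901472/161987023 (T = 18886/(-15826) - 8163*1/20471 = 18886*(-1/15826) - 8163/20471 = -9443/7913 - 8163/20471 = -257901472/161987023 ≈ -1.5921)
T - n(-2*12, p) = -257901472/161987023 - (-140)*(-2*12) = -257901472/161987023 - (-140)*(-24) = -257901472/161987023 - 1*3360 = -257901472/161987023 - 3360 = -544534298752/161987023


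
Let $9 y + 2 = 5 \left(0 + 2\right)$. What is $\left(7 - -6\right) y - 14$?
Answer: $- \frac{22}{9} \approx -2.4444$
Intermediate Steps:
$y = \frac{8}{9}$ ($y = - \frac{2}{9} + \frac{5 \left(0 + 2\right)}{9} = - \frac{2}{9} + \frac{5 \cdot 2}{9} = - \frac{2}{9} + \frac{1}{9} \cdot 10 = - \frac{2}{9} + \frac{10}{9} = \frac{8}{9} \approx 0.88889$)
$\left(7 - -6\right) y - 14 = \left(7 - -6\right) \frac{8}{9} - 14 = \left(7 + 6\right) \frac{8}{9} - 14 = 13 \cdot \frac{8}{9} - 14 = \frac{104}{9} - 14 = - \frac{22}{9}$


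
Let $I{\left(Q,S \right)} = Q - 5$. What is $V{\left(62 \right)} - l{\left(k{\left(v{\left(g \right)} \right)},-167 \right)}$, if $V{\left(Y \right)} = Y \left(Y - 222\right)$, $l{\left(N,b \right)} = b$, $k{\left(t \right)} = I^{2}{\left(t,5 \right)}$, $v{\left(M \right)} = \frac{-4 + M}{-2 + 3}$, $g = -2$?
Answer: $-9753$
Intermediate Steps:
$I{\left(Q,S \right)} = -5 + Q$
$v{\left(M \right)} = -4 + M$ ($v{\left(M \right)} = \frac{-4 + M}{1} = \left(-4 + M\right) 1 = -4 + M$)
$k{\left(t \right)} = \left(-5 + t\right)^{2}$
$V{\left(Y \right)} = Y \left(-222 + Y\right)$
$V{\left(62 \right)} - l{\left(k{\left(v{\left(g \right)} \right)},-167 \right)} = 62 \left(-222 + 62\right) - -167 = 62 \left(-160\right) + 167 = -9920 + 167 = -9753$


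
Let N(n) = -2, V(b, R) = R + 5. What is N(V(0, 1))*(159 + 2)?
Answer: -322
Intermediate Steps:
V(b, R) = 5 + R
N(V(0, 1))*(159 + 2) = -2*(159 + 2) = -2*161 = -322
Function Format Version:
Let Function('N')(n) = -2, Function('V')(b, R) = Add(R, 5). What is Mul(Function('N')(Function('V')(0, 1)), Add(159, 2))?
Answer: -322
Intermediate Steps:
Function('V')(b, R) = Add(5, R)
Mul(Function('N')(Function('V')(0, 1)), Add(159, 2)) = Mul(-2, Add(159, 2)) = Mul(-2, 161) = -322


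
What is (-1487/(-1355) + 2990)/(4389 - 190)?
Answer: 4052937/5689645 ≈ 0.71234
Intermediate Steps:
(-1487/(-1355) + 2990)/(4389 - 190) = (-1487*(-1/1355) + 2990)/4199 = (1487/1355 + 2990)*(1/4199) = (4052937/1355)*(1/4199) = 4052937/5689645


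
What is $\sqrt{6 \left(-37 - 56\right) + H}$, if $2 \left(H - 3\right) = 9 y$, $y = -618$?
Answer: $2 i \sqrt{834} \approx 57.758 i$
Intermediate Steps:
$H = -2778$ ($H = 3 + \frac{9 \left(-618\right)}{2} = 3 + \frac{1}{2} \left(-5562\right) = 3 - 2781 = -2778$)
$\sqrt{6 \left(-37 - 56\right) + H} = \sqrt{6 \left(-37 - 56\right) - 2778} = \sqrt{6 \left(-93\right) - 2778} = \sqrt{-558 - 2778} = \sqrt{-3336} = 2 i \sqrt{834}$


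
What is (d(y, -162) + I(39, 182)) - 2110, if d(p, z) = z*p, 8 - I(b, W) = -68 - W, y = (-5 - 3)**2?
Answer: -12220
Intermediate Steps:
y = 64 (y = (-8)**2 = 64)
I(b, W) = 76 + W (I(b, W) = 8 - (-68 - W) = 8 + (68 + W) = 76 + W)
d(p, z) = p*z
(d(y, -162) + I(39, 182)) - 2110 = (64*(-162) + (76 + 182)) - 2110 = (-10368 + 258) - 2110 = -10110 - 2110 = -12220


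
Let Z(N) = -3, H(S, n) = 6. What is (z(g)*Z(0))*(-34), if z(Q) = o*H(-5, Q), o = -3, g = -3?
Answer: -1836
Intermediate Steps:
z(Q) = -18 (z(Q) = -3*6 = -18)
(z(g)*Z(0))*(-34) = -18*(-3)*(-34) = 54*(-34) = -1836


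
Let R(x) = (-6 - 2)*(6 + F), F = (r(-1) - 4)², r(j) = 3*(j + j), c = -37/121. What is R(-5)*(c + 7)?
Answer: -686880/121 ≈ -5676.7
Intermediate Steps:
c = -37/121 (c = -37*1/121 = -37/121 ≈ -0.30579)
r(j) = 6*j (r(j) = 3*(2*j) = 6*j)
F = 100 (F = (6*(-1) - 4)² = (-6 - 4)² = (-10)² = 100)
R(x) = -848 (R(x) = (-6 - 2)*(6 + 100) = -8*106 = -848)
R(-5)*(c + 7) = -848*(-37/121 + 7) = -848*810/121 = -686880/121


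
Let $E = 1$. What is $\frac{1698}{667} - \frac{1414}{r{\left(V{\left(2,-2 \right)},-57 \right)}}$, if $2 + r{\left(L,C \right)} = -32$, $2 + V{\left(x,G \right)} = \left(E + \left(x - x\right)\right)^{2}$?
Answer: $\frac{500435}{11339} \approx 44.134$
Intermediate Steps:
$V{\left(x,G \right)} = -1$ ($V{\left(x,G \right)} = -2 + \left(1 + \left(x - x\right)\right)^{2} = -2 + \left(1 + 0\right)^{2} = -2 + 1^{2} = -2 + 1 = -1$)
$r{\left(L,C \right)} = -34$ ($r{\left(L,C \right)} = -2 - 32 = -34$)
$\frac{1698}{667} - \frac{1414}{r{\left(V{\left(2,-2 \right)},-57 \right)}} = \frac{1698}{667} - \frac{1414}{-34} = 1698 \cdot \frac{1}{667} - - \frac{707}{17} = \frac{1698}{667} + \frac{707}{17} = \frac{500435}{11339}$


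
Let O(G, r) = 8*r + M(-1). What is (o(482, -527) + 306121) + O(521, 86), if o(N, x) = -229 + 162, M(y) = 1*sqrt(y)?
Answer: 306742 + I ≈ 3.0674e+5 + 1.0*I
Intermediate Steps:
M(y) = sqrt(y)
o(N, x) = -67
O(G, r) = I + 8*r (O(G, r) = 8*r + sqrt(-1) = 8*r + I = I + 8*r)
(o(482, -527) + 306121) + O(521, 86) = (-67 + 306121) + (I + 8*86) = 306054 + (I + 688) = 306054 + (688 + I) = 306742 + I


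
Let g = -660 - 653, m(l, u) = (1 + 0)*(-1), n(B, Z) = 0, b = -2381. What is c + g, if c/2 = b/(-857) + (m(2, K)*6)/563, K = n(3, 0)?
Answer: -630839961/482491 ≈ -1307.5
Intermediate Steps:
K = 0
m(l, u) = -1 (m(l, u) = 1*(-1) = -1)
c = 2670722/482491 (c = 2*(-2381/(-857) - 1*6/563) = 2*(-2381*(-1/857) - 6*1/563) = 2*(2381/857 - 6/563) = 2*(1335361/482491) = 2670722/482491 ≈ 5.5353)
g = -1313
c + g = 2670722/482491 - 1313 = -630839961/482491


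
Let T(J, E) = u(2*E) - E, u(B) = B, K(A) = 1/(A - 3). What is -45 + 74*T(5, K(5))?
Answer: -8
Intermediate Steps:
K(A) = 1/(-3 + A)
T(J, E) = E (T(J, E) = 2*E - E = E)
-45 + 74*T(5, K(5)) = -45 + 74/(-3 + 5) = -45 + 74/2 = -45 + 74*(½) = -45 + 37 = -8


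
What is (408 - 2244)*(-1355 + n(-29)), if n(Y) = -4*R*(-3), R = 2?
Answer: 2443716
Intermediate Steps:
n(Y) = 24 (n(Y) = -4*2*(-3) = -8*(-3) = 24)
(408 - 2244)*(-1355 + n(-29)) = (408 - 2244)*(-1355 + 24) = -1836*(-1331) = 2443716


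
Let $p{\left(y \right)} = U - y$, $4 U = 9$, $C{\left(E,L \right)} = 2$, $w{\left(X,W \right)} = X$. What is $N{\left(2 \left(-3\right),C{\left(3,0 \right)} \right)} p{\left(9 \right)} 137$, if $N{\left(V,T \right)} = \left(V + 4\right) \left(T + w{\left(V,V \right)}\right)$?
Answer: $-7398$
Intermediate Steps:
$U = \frac{9}{4}$ ($U = \frac{1}{4} \cdot 9 = \frac{9}{4} \approx 2.25$)
$N{\left(V,T \right)} = \left(4 + V\right) \left(T + V\right)$ ($N{\left(V,T \right)} = \left(V + 4\right) \left(T + V\right) = \left(4 + V\right) \left(T + V\right)$)
$p{\left(y \right)} = \frac{9}{4} - y$
$N{\left(2 \left(-3\right),C{\left(3,0 \right)} \right)} p{\left(9 \right)} 137 = \left(\left(2 \left(-3\right)\right)^{2} + 4 \cdot 2 + 4 \cdot 2 \left(-3\right) + 2 \cdot 2 \left(-3\right)\right) \left(\frac{9}{4} - 9\right) 137 = \left(\left(-6\right)^{2} + 8 + 4 \left(-6\right) + 2 \left(-6\right)\right) \left(\frac{9}{4} - 9\right) 137 = \left(36 + 8 - 24 - 12\right) \left(- \frac{27}{4}\right) 137 = 8 \left(- \frac{27}{4}\right) 137 = \left(-54\right) 137 = -7398$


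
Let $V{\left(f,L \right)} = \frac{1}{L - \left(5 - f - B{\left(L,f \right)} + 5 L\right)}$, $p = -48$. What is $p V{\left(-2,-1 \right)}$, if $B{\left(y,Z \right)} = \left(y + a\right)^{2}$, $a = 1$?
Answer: $16$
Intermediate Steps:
$B{\left(y,Z \right)} = \left(1 + y\right)^{2}$ ($B{\left(y,Z \right)} = \left(y + 1\right)^{2} = \left(1 + y\right)^{2}$)
$V{\left(f,L \right)} = \frac{1}{-5 + f + \left(1 + L\right)^{2} - 4 L}$ ($V{\left(f,L \right)} = \frac{1}{L - \left(5 - f - \left(1 + L\right)^{2} + 5 L\right)} = \frac{1}{-5 + f + \left(1 + L\right)^{2} - 4 L}$)
$p V{\left(-2,-1 \right)} = - \frac{48}{-4 - 2 + \left(-1\right)^{2} - -2} = - \frac{48}{-4 - 2 + 1 + 2} = - \frac{48}{-3} = \left(-48\right) \left(- \frac{1}{3}\right) = 16$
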